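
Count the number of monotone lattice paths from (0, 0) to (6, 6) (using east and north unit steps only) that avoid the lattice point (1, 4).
Number of paths = 819

Total paths from (0, 0) to (6, 6): C(12, 6) = 924. Paths through (1, 4): (paths (0, 0) → (1, 4)) × (paths (1, 4) → (6, 6)) = C(5, 1) · C(7, 5) = 5 · 21 = 105. Avoidance count = 924 − 105 = 819.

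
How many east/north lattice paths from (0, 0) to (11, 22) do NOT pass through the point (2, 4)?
Number of paths = 123234345

Total paths from (0, 0) to (11, 22): C(33, 11) = 193536720. Paths through (2, 4): (paths (0, 0) → (2, 4)) × (paths (2, 4) → (11, 22)) = C(6, 2) · C(27, 9) = 15 · 4686825 = 70302375. Avoidance count = 193536720 − 70302375 = 123234345.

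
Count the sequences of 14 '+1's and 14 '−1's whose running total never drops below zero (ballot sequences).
C_14 = 2674440

These ballot sequences are counted by the Catalan number C_n = (1/(n + 1)) · C(2n, n). For n = 14: C_14 = (1/15) · C(28, 14) = 40116600/15 = 2674440.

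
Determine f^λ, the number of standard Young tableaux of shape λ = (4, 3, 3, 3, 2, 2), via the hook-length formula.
# SYT of shape (4, 3, 3, 3, 2, 2) = 544544

Hook-length formula: f^λ = n! / Π hook(c), product over all cells c of the Young diagram. For λ = (4, 3, 3, 3, 2, 2), n = 17 boxes. Hook lengths by row (left-to-right, top-to-bottom): [9, 8, 5, 1]; [7, 6, 3]; [6, 5, 2]; [5, 4, 1]; [3, 2]; [2, 1]. Product of hooks = 653184000. So f^λ = 17! / 653184000 = 355687428096000 / 653184000 = 544544.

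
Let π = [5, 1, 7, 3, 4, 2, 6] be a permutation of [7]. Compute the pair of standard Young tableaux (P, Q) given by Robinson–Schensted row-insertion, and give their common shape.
P = [1, 2, 4, 6] / [3, 7] / [5];  Q = [1, 3, 5, 7] / [2, 4] / [6];  common shape = (4, 2, 1)

Row-insert the values π_1, π_2, … into P one at a time, bumping the leftmost entry strictly greater than the inserted value down to the next row. The recording tableau Q records, in position (i, j), the step at which that cell was added to P.
  Insert 5 (step 1): P = [5];  Q = [1]
  Insert 1 (step 2): P = [1] / [5];  Q = [1] / [2]
  Insert 7 (step 3): P = [1, 7] / [5];  Q = [1, 3] / [2]
  Insert 3 (step 4): P = [1, 3] / [5, 7];  Q = [1, 3] / [2, 4]
  Insert 4 (step 5): P = [1, 3, 4] / [5, 7];  Q = [1, 3, 5] / [2, 4]
  Insert 2 (step 6): P = [1, 2, 4] / [3, 7] / [5];  Q = [1, 3, 5] / [2, 4] / [6]
  Insert 6 (step 7): P = [1, 2, 4, 6] / [3, 7] / [5];  Q = [1, 3, 5, 7] / [2, 4] / [6]
Final shape: (4, 2, 1).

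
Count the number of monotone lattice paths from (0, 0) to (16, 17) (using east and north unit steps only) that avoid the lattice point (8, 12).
Number of paths = 1004679720

Total paths from (0, 0) to (16, 17): C(33, 16) = 1166803110. Paths through (8, 12): (paths (0, 0) → (8, 12)) × (paths (8, 12) → (16, 17)) = C(20, 8) · C(13, 8) = 125970 · 1287 = 162123390. Avoidance count = 1166803110 − 162123390 = 1004679720.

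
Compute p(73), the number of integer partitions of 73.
p(73) = 6185689

Compute p(n) via the recurrence p(n, m) = p(n, m−1) + p(n−m, m), where p(n, m) counts partitions of n with all parts ≤ m and p(n) = p(n, n). The base cases are p(0, m) = 1 and p(n, 0) = 0 for n > 0. Filling the table yields p(73) = 6185689. (Euler's pentagonal recurrence is an alternative.)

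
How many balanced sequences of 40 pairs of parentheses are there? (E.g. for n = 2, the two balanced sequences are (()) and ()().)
C_40 = 2622127042276492108820

These balanced parentheses are counted by the Catalan number C_n = (1/(n + 1)) · C(2n, n). For n = 40: C_40 = (1/41) · C(80, 40) = 107507208733336176461620/41 = 2622127042276492108820.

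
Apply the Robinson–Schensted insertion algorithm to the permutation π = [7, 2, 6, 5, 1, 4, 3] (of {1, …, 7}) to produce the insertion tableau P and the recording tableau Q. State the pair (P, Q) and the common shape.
P = [1, 3] / [2, 4] / [5] / [6] / [7];  Q = [1, 3] / [2, 6] / [4] / [5] / [7];  common shape = (2, 2, 1, 1, 1)

Row-insert the values π_1, π_2, … into P one at a time, bumping the leftmost entry strictly greater than the inserted value down to the next row. The recording tableau Q records, in position (i, j), the step at which that cell was added to P.
  Insert 7 (step 1): P = [7];  Q = [1]
  Insert 2 (step 2): P = [2] / [7];  Q = [1] / [2]
  Insert 6 (step 3): P = [2, 6] / [7];  Q = [1, 3] / [2]
  Insert 5 (step 4): P = [2, 5] / [6] / [7];  Q = [1, 3] / [2] / [4]
  Insert 1 (step 5): P = [1, 5] / [2] / [6] / [7];  Q = [1, 3] / [2] / [4] / [5]
  Insert 4 (step 6): P = [1, 4] / [2, 5] / [6] / [7];  Q = [1, 3] / [2, 6] / [4] / [5]
  Insert 3 (step 7): P = [1, 3] / [2, 4] / [5] / [6] / [7];  Q = [1, 3] / [2, 6] / [4] / [5] / [7]
Final shape: (2, 2, 1, 1, 1).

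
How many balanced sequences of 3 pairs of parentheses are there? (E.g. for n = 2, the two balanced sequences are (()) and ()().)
C_3 = 5

These balanced parentheses are counted by the Catalan number C_n = (1/(n + 1)) · C(2n, n). For n = 3: C_3 = (1/4) · C(6, 3) = 20/4 = 5.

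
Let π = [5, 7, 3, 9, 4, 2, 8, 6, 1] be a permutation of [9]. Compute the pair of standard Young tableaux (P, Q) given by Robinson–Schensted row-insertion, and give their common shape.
P = [1, 4, 6] / [2, 7, 8] / [3, 9] / [5];  Q = [1, 2, 4] / [3, 5, 7] / [6, 8] / [9];  common shape = (3, 3, 2, 1)

Row-insert the values π_1, π_2, … into P one at a time, bumping the leftmost entry strictly greater than the inserted value down to the next row. The recording tableau Q records, in position (i, j), the step at which that cell was added to P.
  Insert 5 (step 1): P = [5];  Q = [1]
  Insert 7 (step 2): P = [5, 7];  Q = [1, 2]
  Insert 3 (step 3): P = [3, 7] / [5];  Q = [1, 2] / [3]
  Insert 9 (step 4): P = [3, 7, 9] / [5];  Q = [1, 2, 4] / [3]
  Insert 4 (step 5): P = [3, 4, 9] / [5, 7];  Q = [1, 2, 4] / [3, 5]
  Insert 2 (step 6): P = [2, 4, 9] / [3, 7] / [5];  Q = [1, 2, 4] / [3, 5] / [6]
  Insert 8 (step 7): P = [2, 4, 8] / [3, 7, 9] / [5];  Q = [1, 2, 4] / [3, 5, 7] / [6]
  Insert 6 (step 8): P = [2, 4, 6] / [3, 7, 8] / [5, 9];  Q = [1, 2, 4] / [3, 5, 7] / [6, 8]
  Insert 1 (step 9): P = [1, 4, 6] / [2, 7, 8] / [3, 9] / [5];  Q = [1, 2, 4] / [3, 5, 7] / [6, 8] / [9]
Final shape: (3, 3, 2, 1).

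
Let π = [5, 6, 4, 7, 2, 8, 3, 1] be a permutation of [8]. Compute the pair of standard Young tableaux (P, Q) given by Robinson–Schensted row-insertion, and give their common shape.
P = [1, 3, 7, 8] / [2, 6] / [4] / [5];  Q = [1, 2, 4, 6] / [3, 7] / [5] / [8];  common shape = (4, 2, 1, 1)

Row-insert the values π_1, π_2, … into P one at a time, bumping the leftmost entry strictly greater than the inserted value down to the next row. The recording tableau Q records, in position (i, j), the step at which that cell was added to P.
  Insert 5 (step 1): P = [5];  Q = [1]
  Insert 6 (step 2): P = [5, 6];  Q = [1, 2]
  Insert 4 (step 3): P = [4, 6] / [5];  Q = [1, 2] / [3]
  Insert 7 (step 4): P = [4, 6, 7] / [5];  Q = [1, 2, 4] / [3]
  Insert 2 (step 5): P = [2, 6, 7] / [4] / [5];  Q = [1, 2, 4] / [3] / [5]
  Insert 8 (step 6): P = [2, 6, 7, 8] / [4] / [5];  Q = [1, 2, 4, 6] / [3] / [5]
  Insert 3 (step 7): P = [2, 3, 7, 8] / [4, 6] / [5];  Q = [1, 2, 4, 6] / [3, 7] / [5]
  Insert 1 (step 8): P = [1, 3, 7, 8] / [2, 6] / [4] / [5];  Q = [1, 2, 4, 6] / [3, 7] / [5] / [8]
Final shape: (4, 2, 1, 1).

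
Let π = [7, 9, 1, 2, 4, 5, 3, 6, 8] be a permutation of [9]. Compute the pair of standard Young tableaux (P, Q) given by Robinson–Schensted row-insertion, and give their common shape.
P = [1, 2, 3, 5, 6, 8] / [4, 9] / [7];  Q = [1, 2, 5, 6, 8, 9] / [3, 4] / [7];  common shape = (6, 2, 1)

Row-insert the values π_1, π_2, … into P one at a time, bumping the leftmost entry strictly greater than the inserted value down to the next row. The recording tableau Q records, in position (i, j), the step at which that cell was added to P.
  Insert 7 (step 1): P = [7];  Q = [1]
  Insert 9 (step 2): P = [7, 9];  Q = [1, 2]
  Insert 1 (step 3): P = [1, 9] / [7];  Q = [1, 2] / [3]
  Insert 2 (step 4): P = [1, 2] / [7, 9];  Q = [1, 2] / [3, 4]
  Insert 4 (step 5): P = [1, 2, 4] / [7, 9];  Q = [1, 2, 5] / [3, 4]
  Insert 5 (step 6): P = [1, 2, 4, 5] / [7, 9];  Q = [1, 2, 5, 6] / [3, 4]
  Insert 3 (step 7): P = [1, 2, 3, 5] / [4, 9] / [7];  Q = [1, 2, 5, 6] / [3, 4] / [7]
  Insert 6 (step 8): P = [1, 2, 3, 5, 6] / [4, 9] / [7];  Q = [1, 2, 5, 6, 8] / [3, 4] / [7]
  Insert 8 (step 9): P = [1, 2, 3, 5, 6, 8] / [4, 9] / [7];  Q = [1, 2, 5, 6, 8, 9] / [3, 4] / [7]
Final shape: (6, 2, 1).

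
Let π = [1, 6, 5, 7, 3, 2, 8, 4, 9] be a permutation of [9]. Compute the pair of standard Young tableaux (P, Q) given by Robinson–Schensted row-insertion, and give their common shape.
P = [1, 2, 4, 8, 9] / [3, 7] / [5] / [6];  Q = [1, 2, 4, 7, 9] / [3, 8] / [5] / [6];  common shape = (5, 2, 1, 1)

Row-insert the values π_1, π_2, … into P one at a time, bumping the leftmost entry strictly greater than the inserted value down to the next row. The recording tableau Q records, in position (i, j), the step at which that cell was added to P.
  Insert 1 (step 1): P = [1];  Q = [1]
  Insert 6 (step 2): P = [1, 6];  Q = [1, 2]
  Insert 5 (step 3): P = [1, 5] / [6];  Q = [1, 2] / [3]
  Insert 7 (step 4): P = [1, 5, 7] / [6];  Q = [1, 2, 4] / [3]
  Insert 3 (step 5): P = [1, 3, 7] / [5] / [6];  Q = [1, 2, 4] / [3] / [5]
  Insert 2 (step 6): P = [1, 2, 7] / [3] / [5] / [6];  Q = [1, 2, 4] / [3] / [5] / [6]
  Insert 8 (step 7): P = [1, 2, 7, 8] / [3] / [5] / [6];  Q = [1, 2, 4, 7] / [3] / [5] / [6]
  Insert 4 (step 8): P = [1, 2, 4, 8] / [3, 7] / [5] / [6];  Q = [1, 2, 4, 7] / [3, 8] / [5] / [6]
  Insert 9 (step 9): P = [1, 2, 4, 8, 9] / [3, 7] / [5] / [6];  Q = [1, 2, 4, 7, 9] / [3, 8] / [5] / [6]
Final shape: (5, 2, 1, 1).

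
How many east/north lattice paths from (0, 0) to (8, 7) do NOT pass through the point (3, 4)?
Number of paths = 4475

Total paths from (0, 0) to (8, 7): C(15, 8) = 6435. Paths through (3, 4): (paths (0, 0) → (3, 4)) × (paths (3, 4) → (8, 7)) = C(7, 3) · C(8, 5) = 35 · 56 = 1960. Avoidance count = 6435 − 1960 = 4475.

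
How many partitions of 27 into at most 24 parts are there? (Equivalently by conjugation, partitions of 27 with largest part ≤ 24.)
p(27, parts ≤ 24) = 3006

Use the recurrence p(n, m) = p(n, m−1) + p(n−m, m): either the largest part is < m (count p(n, m−1)) or the largest part is exactly m (remove one copy of m, count p(n−m, m)). With p(0, ·) = 1 this gives p(27, parts ≤ 24) = 3006. (By conjugating Young diagrams, this also counts partitions of 27 into at most 24 parts.)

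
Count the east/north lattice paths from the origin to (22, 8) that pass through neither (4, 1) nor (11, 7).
Number of paths = 3170497

Inclusion–exclusion. Total paths: C(30, 22) = 5852925. Through P₁: C(5, 4)·C(25, 18) = 2403500. Through P₂: C(18, 11)·C(12, 11) = 381888. Since P₁ is strictly southwest of P₂, a monotone path through both must visit P₁ then P₂; paths through both = C(5, 4)·C(13, 7)·C(12, 11) = 102960. Avoid both = 5852925 − 2403500 − 381888 + 102960 = 3170497.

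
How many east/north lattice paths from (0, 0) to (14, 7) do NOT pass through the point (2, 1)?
Number of paths = 60588

Total paths from (0, 0) to (14, 7): C(21, 14) = 116280. Paths through (2, 1): (paths (0, 0) → (2, 1)) × (paths (2, 1) → (14, 7)) = C(3, 2) · C(18, 12) = 3 · 18564 = 55692. Avoidance count = 116280 − 55692 = 60588.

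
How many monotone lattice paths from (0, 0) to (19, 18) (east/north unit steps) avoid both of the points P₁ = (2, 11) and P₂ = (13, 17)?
Number of paths = 16814074134

Inclusion–exclusion. Total paths: C(37, 19) = 17672631900. Through P₁: C(13, 2)·C(24, 17) = 26996112. Through P₂: C(30, 13)·C(7, 6) = 838318950. Since P₁ is strictly southwest of P₂, a monotone path through both must visit P₁ then P₂; paths through both = C(13, 2)·C(17, 11)·C(7, 6) = 6757296. Avoid both = 17672631900 − 26996112 − 838318950 + 6757296 = 16814074134.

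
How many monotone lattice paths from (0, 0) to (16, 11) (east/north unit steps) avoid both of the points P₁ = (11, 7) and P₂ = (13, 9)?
Number of paths = 5963311

Inclusion–exclusion. Total paths: C(27, 16) = 13037895. Through P₁: C(18, 11)·C(9, 5) = 4009824. Through P₂: C(22, 13)·C(5, 3) = 4974200. Since P₁ is strictly southwest of P₂, a monotone path through both must visit P₁ then P₂; paths through both = C(18, 11)·C(4, 2)·C(5, 3) = 1909440. Avoid both = 13037895 − 4009824 − 4974200 + 1909440 = 5963311.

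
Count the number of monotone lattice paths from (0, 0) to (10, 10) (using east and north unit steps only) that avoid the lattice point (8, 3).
Number of paths = 178816

Total paths from (0, 0) to (10, 10): C(20, 10) = 184756. Paths through (8, 3): (paths (0, 0) → (8, 3)) × (paths (8, 3) → (10, 10)) = C(11, 8) · C(9, 2) = 165 · 36 = 5940. Avoidance count = 184756 − 5940 = 178816.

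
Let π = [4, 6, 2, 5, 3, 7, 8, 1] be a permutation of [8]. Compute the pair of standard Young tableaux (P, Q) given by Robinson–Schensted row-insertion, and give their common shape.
P = [1, 3, 7, 8] / [2, 5] / [4] / [6];  Q = [1, 2, 6, 7] / [3, 4] / [5] / [8];  common shape = (4, 2, 1, 1)

Row-insert the values π_1, π_2, … into P one at a time, bumping the leftmost entry strictly greater than the inserted value down to the next row. The recording tableau Q records, in position (i, j), the step at which that cell was added to P.
  Insert 4 (step 1): P = [4];  Q = [1]
  Insert 6 (step 2): P = [4, 6];  Q = [1, 2]
  Insert 2 (step 3): P = [2, 6] / [4];  Q = [1, 2] / [3]
  Insert 5 (step 4): P = [2, 5] / [4, 6];  Q = [1, 2] / [3, 4]
  Insert 3 (step 5): P = [2, 3] / [4, 5] / [6];  Q = [1, 2] / [3, 4] / [5]
  Insert 7 (step 6): P = [2, 3, 7] / [4, 5] / [6];  Q = [1, 2, 6] / [3, 4] / [5]
  Insert 8 (step 7): P = [2, 3, 7, 8] / [4, 5] / [6];  Q = [1, 2, 6, 7] / [3, 4] / [5]
  Insert 1 (step 8): P = [1, 3, 7, 8] / [2, 5] / [4] / [6];  Q = [1, 2, 6, 7] / [3, 4] / [5] / [8]
Final shape: (4, 2, 1, 1).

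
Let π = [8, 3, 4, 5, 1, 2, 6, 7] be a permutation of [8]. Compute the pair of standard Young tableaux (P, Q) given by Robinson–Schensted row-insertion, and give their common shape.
P = [1, 2, 5, 6, 7] / [3, 4] / [8];  Q = [1, 3, 4, 7, 8] / [2, 6] / [5];  common shape = (5, 2, 1)

Row-insert the values π_1, π_2, … into P one at a time, bumping the leftmost entry strictly greater than the inserted value down to the next row. The recording tableau Q records, in position (i, j), the step at which that cell was added to P.
  Insert 8 (step 1): P = [8];  Q = [1]
  Insert 3 (step 2): P = [3] / [8];  Q = [1] / [2]
  Insert 4 (step 3): P = [3, 4] / [8];  Q = [1, 3] / [2]
  Insert 5 (step 4): P = [3, 4, 5] / [8];  Q = [1, 3, 4] / [2]
  Insert 1 (step 5): P = [1, 4, 5] / [3] / [8];  Q = [1, 3, 4] / [2] / [5]
  Insert 2 (step 6): P = [1, 2, 5] / [3, 4] / [8];  Q = [1, 3, 4] / [2, 6] / [5]
  Insert 6 (step 7): P = [1, 2, 5, 6] / [3, 4] / [8];  Q = [1, 3, 4, 7] / [2, 6] / [5]
  Insert 7 (step 8): P = [1, 2, 5, 6, 7] / [3, 4] / [8];  Q = [1, 3, 4, 7, 8] / [2, 6] / [5]
Final shape: (5, 2, 1).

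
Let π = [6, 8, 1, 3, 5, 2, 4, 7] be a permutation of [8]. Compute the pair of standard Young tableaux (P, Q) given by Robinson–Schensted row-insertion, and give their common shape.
P = [1, 2, 4, 7] / [3, 5] / [6, 8];  Q = [1, 2, 5, 8] / [3, 4] / [6, 7];  common shape = (4, 2, 2)

Row-insert the values π_1, π_2, … into P one at a time, bumping the leftmost entry strictly greater than the inserted value down to the next row. The recording tableau Q records, in position (i, j), the step at which that cell was added to P.
  Insert 6 (step 1): P = [6];  Q = [1]
  Insert 8 (step 2): P = [6, 8];  Q = [1, 2]
  Insert 1 (step 3): P = [1, 8] / [6];  Q = [1, 2] / [3]
  Insert 3 (step 4): P = [1, 3] / [6, 8];  Q = [1, 2] / [3, 4]
  Insert 5 (step 5): P = [1, 3, 5] / [6, 8];  Q = [1, 2, 5] / [3, 4]
  Insert 2 (step 6): P = [1, 2, 5] / [3, 8] / [6];  Q = [1, 2, 5] / [3, 4] / [6]
  Insert 4 (step 7): P = [1, 2, 4] / [3, 5] / [6, 8];  Q = [1, 2, 5] / [3, 4] / [6, 7]
  Insert 7 (step 8): P = [1, 2, 4, 7] / [3, 5] / [6, 8];  Q = [1, 2, 5, 8] / [3, 4] / [6, 7]
Final shape: (4, 2, 2).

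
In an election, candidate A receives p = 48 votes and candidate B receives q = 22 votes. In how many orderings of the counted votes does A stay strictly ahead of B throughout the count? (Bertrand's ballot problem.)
Strict-lead orderings = 318863613274932180

Total orderings of the 70 votes with 48 for A: C(70, 48) = 858478958817125100. By the Bertrand ballot formula (Cycle Lemma / reflection principle), the number of orderings in which A is strictly ahead of B throughout is (p − q)/(p + q) · C(p + q, p) = (48 − 22)/(48 + 22) · 858478958817125100 = 318863613274932180.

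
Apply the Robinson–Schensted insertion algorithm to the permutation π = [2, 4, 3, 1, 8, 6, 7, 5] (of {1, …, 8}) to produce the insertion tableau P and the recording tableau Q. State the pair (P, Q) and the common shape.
P = [1, 3, 5, 7] / [2, 6] / [4, 8];  Q = [1, 2, 5, 7] / [3, 6] / [4, 8];  common shape = (4, 2, 2)

Row-insert the values π_1, π_2, … into P one at a time, bumping the leftmost entry strictly greater than the inserted value down to the next row. The recording tableau Q records, in position (i, j), the step at which that cell was added to P.
  Insert 2 (step 1): P = [2];  Q = [1]
  Insert 4 (step 2): P = [2, 4];  Q = [1, 2]
  Insert 3 (step 3): P = [2, 3] / [4];  Q = [1, 2] / [3]
  Insert 1 (step 4): P = [1, 3] / [2] / [4];  Q = [1, 2] / [3] / [4]
  Insert 8 (step 5): P = [1, 3, 8] / [2] / [4];  Q = [1, 2, 5] / [3] / [4]
  Insert 6 (step 6): P = [1, 3, 6] / [2, 8] / [4];  Q = [1, 2, 5] / [3, 6] / [4]
  Insert 7 (step 7): P = [1, 3, 6, 7] / [2, 8] / [4];  Q = [1, 2, 5, 7] / [3, 6] / [4]
  Insert 5 (step 8): P = [1, 3, 5, 7] / [2, 6] / [4, 8];  Q = [1, 2, 5, 7] / [3, 6] / [4, 8]
Final shape: (4, 2, 2).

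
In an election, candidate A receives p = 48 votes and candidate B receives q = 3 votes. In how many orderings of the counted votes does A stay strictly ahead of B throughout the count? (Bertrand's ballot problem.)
Strict-lead orderings = 18375

Total orderings of the 51 votes with 48 for A: C(51, 48) = 20825. By the Bertrand ballot formula (Cycle Lemma / reflection principle), the number of orderings in which A is strictly ahead of B throughout is (p − q)/(p + q) · C(p + q, p) = (48 − 3)/(48 + 3) · 20825 = 18375.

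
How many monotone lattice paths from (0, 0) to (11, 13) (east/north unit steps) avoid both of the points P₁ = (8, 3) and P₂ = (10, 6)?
Number of paths = 2398090

Inclusion–exclusion. Total paths: C(24, 11) = 2496144. Through P₁: C(11, 8)·C(13, 3) = 47190. Through P₂: C(16, 10)·C(8, 1) = 64064. Since P₁ is strictly southwest of P₂, a monotone path through both must visit P₁ then P₂; paths through both = C(11, 8)·C(5, 2)·C(8, 1) = 13200. Avoid both = 2496144 − 47190 − 64064 + 13200 = 2398090.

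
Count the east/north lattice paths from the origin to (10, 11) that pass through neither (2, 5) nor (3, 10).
Number of paths = 288373

Inclusion–exclusion. Total paths: C(21, 10) = 352716. Through P₁: C(7, 2)·C(14, 8) = 63063. Through P₂: C(13, 3)·C(8, 7) = 2288. Since P₁ is strictly southwest of P₂, a monotone path through both must visit P₁ then P₂; paths through both = C(7, 2)·C(6, 1)·C(8, 7) = 1008. Avoid both = 352716 − 63063 − 2288 + 1008 = 288373.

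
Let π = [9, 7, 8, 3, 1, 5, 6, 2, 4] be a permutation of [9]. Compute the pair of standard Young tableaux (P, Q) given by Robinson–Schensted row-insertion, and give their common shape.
P = [1, 2, 4] / [3, 5, 6] / [7, 8] / [9];  Q = [1, 3, 7] / [2, 6, 9] / [4, 8] / [5];  common shape = (3, 3, 2, 1)

Row-insert the values π_1, π_2, … into P one at a time, bumping the leftmost entry strictly greater than the inserted value down to the next row. The recording tableau Q records, in position (i, j), the step at which that cell was added to P.
  Insert 9 (step 1): P = [9];  Q = [1]
  Insert 7 (step 2): P = [7] / [9];  Q = [1] / [2]
  Insert 8 (step 3): P = [7, 8] / [9];  Q = [1, 3] / [2]
  Insert 3 (step 4): P = [3, 8] / [7] / [9];  Q = [1, 3] / [2] / [4]
  Insert 1 (step 5): P = [1, 8] / [3] / [7] / [9];  Q = [1, 3] / [2] / [4] / [5]
  Insert 5 (step 6): P = [1, 5] / [3, 8] / [7] / [9];  Q = [1, 3] / [2, 6] / [4] / [5]
  Insert 6 (step 7): P = [1, 5, 6] / [3, 8] / [7] / [9];  Q = [1, 3, 7] / [2, 6] / [4] / [5]
  Insert 2 (step 8): P = [1, 2, 6] / [3, 5] / [7, 8] / [9];  Q = [1, 3, 7] / [2, 6] / [4, 8] / [5]
  Insert 4 (step 9): P = [1, 2, 4] / [3, 5, 6] / [7, 8] / [9];  Q = [1, 3, 7] / [2, 6, 9] / [4, 8] / [5]
Final shape: (3, 3, 2, 1).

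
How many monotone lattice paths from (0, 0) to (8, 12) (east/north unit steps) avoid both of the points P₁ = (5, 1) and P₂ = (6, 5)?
Number of paths = 108234

Inclusion–exclusion. Total paths: C(20, 8) = 125970. Through P₁: C(6, 5)·C(14, 3) = 2184. Through P₂: C(11, 6)·C(9, 2) = 16632. Since P₁ is strictly southwest of P₂, a monotone path through both must visit P₁ then P₂; paths through both = C(6, 5)·C(5, 1)·C(9, 2) = 1080. Avoid both = 125970 − 2184 − 16632 + 1080 = 108234.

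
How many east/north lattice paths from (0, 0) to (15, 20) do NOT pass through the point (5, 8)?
Number of paths = 2415709758

Total paths from (0, 0) to (15, 20): C(35, 15) = 3247943160. Paths through (5, 8): (paths (0, 0) → (5, 8)) × (paths (5, 8) → (15, 20)) = C(13, 5) · C(22, 10) = 1287 · 646646 = 832233402. Avoidance count = 3247943160 − 832233402 = 2415709758.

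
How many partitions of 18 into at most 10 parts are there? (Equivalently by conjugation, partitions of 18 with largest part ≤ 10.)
p(18, parts ≤ 10) = 340

Use the recurrence p(n, m) = p(n, m−1) + p(n−m, m): either the largest part is < m (count p(n, m−1)) or the largest part is exactly m (remove one copy of m, count p(n−m, m)). With p(0, ·) = 1 this gives p(18, parts ≤ 10) = 340. (By conjugating Young diagrams, this also counts partitions of 18 into at most 10 parts.)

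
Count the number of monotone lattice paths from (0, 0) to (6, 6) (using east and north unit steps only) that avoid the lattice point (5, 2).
Number of paths = 819

Total paths from (0, 0) to (6, 6): C(12, 6) = 924. Paths through (5, 2): (paths (0, 0) → (5, 2)) × (paths (5, 2) → (6, 6)) = C(7, 5) · C(5, 1) = 21 · 5 = 105. Avoidance count = 924 − 105 = 819.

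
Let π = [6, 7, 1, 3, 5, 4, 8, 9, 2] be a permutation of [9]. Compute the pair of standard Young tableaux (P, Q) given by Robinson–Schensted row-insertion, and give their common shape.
P = [1, 2, 4, 8, 9] / [3, 7] / [5] / [6];  Q = [1, 2, 5, 7, 8] / [3, 4] / [6] / [9];  common shape = (5, 2, 1, 1)

Row-insert the values π_1, π_2, … into P one at a time, bumping the leftmost entry strictly greater than the inserted value down to the next row. The recording tableau Q records, in position (i, j), the step at which that cell was added to P.
  Insert 6 (step 1): P = [6];  Q = [1]
  Insert 7 (step 2): P = [6, 7];  Q = [1, 2]
  Insert 1 (step 3): P = [1, 7] / [6];  Q = [1, 2] / [3]
  Insert 3 (step 4): P = [1, 3] / [6, 7];  Q = [1, 2] / [3, 4]
  Insert 5 (step 5): P = [1, 3, 5] / [6, 7];  Q = [1, 2, 5] / [3, 4]
  Insert 4 (step 6): P = [1, 3, 4] / [5, 7] / [6];  Q = [1, 2, 5] / [3, 4] / [6]
  Insert 8 (step 7): P = [1, 3, 4, 8] / [5, 7] / [6];  Q = [1, 2, 5, 7] / [3, 4] / [6]
  Insert 9 (step 8): P = [1, 3, 4, 8, 9] / [5, 7] / [6];  Q = [1, 2, 5, 7, 8] / [3, 4] / [6]
  Insert 2 (step 9): P = [1, 2, 4, 8, 9] / [3, 7] / [5] / [6];  Q = [1, 2, 5, 7, 8] / [3, 4] / [6] / [9]
Final shape: (5, 2, 1, 1).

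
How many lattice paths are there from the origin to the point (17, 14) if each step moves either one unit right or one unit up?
Number of paths = 265182525

A monotone lattice path from (0, 0) to (17, 14) consists of 17 east steps and 14 north steps in some order, so it is determined by which 17 of the 31 steps are east. The count is C(31, 17) = 265182525.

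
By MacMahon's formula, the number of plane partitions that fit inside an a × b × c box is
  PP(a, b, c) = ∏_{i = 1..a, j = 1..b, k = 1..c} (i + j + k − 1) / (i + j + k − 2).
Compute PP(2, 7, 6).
PP(2, 7, 6) = 736164

Evaluate the triple product over i = 1..2, j = 1..7, k = 1..6. The factors are (2/1) · (3/2) · (4/3) · (5/4) · (6/5) · (7/6) · (3/2) · (4/3) · … (84 factors total). The numerators and denominators telescope so the product is an integer; carrying out the multiplication exactly gives PP(2, 7, 6) = 736164.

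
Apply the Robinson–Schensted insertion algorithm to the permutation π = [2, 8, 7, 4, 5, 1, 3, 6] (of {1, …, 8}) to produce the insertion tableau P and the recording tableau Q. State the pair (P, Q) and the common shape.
P = [1, 3, 5, 6] / [2, 4] / [7] / [8];  Q = [1, 2, 5, 8] / [3, 7] / [4] / [6];  common shape = (4, 2, 1, 1)

Row-insert the values π_1, π_2, … into P one at a time, bumping the leftmost entry strictly greater than the inserted value down to the next row. The recording tableau Q records, in position (i, j), the step at which that cell was added to P.
  Insert 2 (step 1): P = [2];  Q = [1]
  Insert 8 (step 2): P = [2, 8];  Q = [1, 2]
  Insert 7 (step 3): P = [2, 7] / [8];  Q = [1, 2] / [3]
  Insert 4 (step 4): P = [2, 4] / [7] / [8];  Q = [1, 2] / [3] / [4]
  Insert 5 (step 5): P = [2, 4, 5] / [7] / [8];  Q = [1, 2, 5] / [3] / [4]
  Insert 1 (step 6): P = [1, 4, 5] / [2] / [7] / [8];  Q = [1, 2, 5] / [3] / [4] / [6]
  Insert 3 (step 7): P = [1, 3, 5] / [2, 4] / [7] / [8];  Q = [1, 2, 5] / [3, 7] / [4] / [6]
  Insert 6 (step 8): P = [1, 3, 5, 6] / [2, 4] / [7] / [8];  Q = [1, 2, 5, 8] / [3, 7] / [4] / [6]
Final shape: (4, 2, 1, 1).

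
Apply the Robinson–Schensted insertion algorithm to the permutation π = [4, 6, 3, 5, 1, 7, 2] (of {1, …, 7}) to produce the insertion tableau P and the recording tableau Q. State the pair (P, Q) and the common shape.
P = [1, 2, 7] / [3, 5] / [4, 6];  Q = [1, 2, 6] / [3, 4] / [5, 7];  common shape = (3, 2, 2)

Row-insert the values π_1, π_2, … into P one at a time, bumping the leftmost entry strictly greater than the inserted value down to the next row. The recording tableau Q records, in position (i, j), the step at which that cell was added to P.
  Insert 4 (step 1): P = [4];  Q = [1]
  Insert 6 (step 2): P = [4, 6];  Q = [1, 2]
  Insert 3 (step 3): P = [3, 6] / [4];  Q = [1, 2] / [3]
  Insert 5 (step 4): P = [3, 5] / [4, 6];  Q = [1, 2] / [3, 4]
  Insert 1 (step 5): P = [1, 5] / [3, 6] / [4];  Q = [1, 2] / [3, 4] / [5]
  Insert 7 (step 6): P = [1, 5, 7] / [3, 6] / [4];  Q = [1, 2, 6] / [3, 4] / [5]
  Insert 2 (step 7): P = [1, 2, 7] / [3, 5] / [4, 6];  Q = [1, 2, 6] / [3, 4] / [5, 7]
Final shape: (3, 2, 2).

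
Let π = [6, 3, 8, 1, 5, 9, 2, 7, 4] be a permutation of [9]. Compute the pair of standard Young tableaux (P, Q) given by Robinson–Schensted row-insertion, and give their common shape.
P = [1, 2, 4] / [3, 5, 7] / [6, 8, 9];  Q = [1, 3, 6] / [2, 5, 8] / [4, 7, 9];  common shape = (3, 3, 3)

Row-insert the values π_1, π_2, … into P one at a time, bumping the leftmost entry strictly greater than the inserted value down to the next row. The recording tableau Q records, in position (i, j), the step at which that cell was added to P.
  Insert 6 (step 1): P = [6];  Q = [1]
  Insert 3 (step 2): P = [3] / [6];  Q = [1] / [2]
  Insert 8 (step 3): P = [3, 8] / [6];  Q = [1, 3] / [2]
  Insert 1 (step 4): P = [1, 8] / [3] / [6];  Q = [1, 3] / [2] / [4]
  Insert 5 (step 5): P = [1, 5] / [3, 8] / [6];  Q = [1, 3] / [2, 5] / [4]
  Insert 9 (step 6): P = [1, 5, 9] / [3, 8] / [6];  Q = [1, 3, 6] / [2, 5] / [4]
  Insert 2 (step 7): P = [1, 2, 9] / [3, 5] / [6, 8];  Q = [1, 3, 6] / [2, 5] / [4, 7]
  Insert 7 (step 8): P = [1, 2, 7] / [3, 5, 9] / [6, 8];  Q = [1, 3, 6] / [2, 5, 8] / [4, 7]
  Insert 4 (step 9): P = [1, 2, 4] / [3, 5, 7] / [6, 8, 9];  Q = [1, 3, 6] / [2, 5, 8] / [4, 7, 9]
Final shape: (3, 3, 3).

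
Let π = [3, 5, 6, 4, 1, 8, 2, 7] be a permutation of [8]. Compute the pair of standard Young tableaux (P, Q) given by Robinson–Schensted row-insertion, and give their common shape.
P = [1, 2, 6, 7] / [3, 4, 8] / [5];  Q = [1, 2, 3, 6] / [4, 7, 8] / [5];  common shape = (4, 3, 1)

Row-insert the values π_1, π_2, … into P one at a time, bumping the leftmost entry strictly greater than the inserted value down to the next row. The recording tableau Q records, in position (i, j), the step at which that cell was added to P.
  Insert 3 (step 1): P = [3];  Q = [1]
  Insert 5 (step 2): P = [3, 5];  Q = [1, 2]
  Insert 6 (step 3): P = [3, 5, 6];  Q = [1, 2, 3]
  Insert 4 (step 4): P = [3, 4, 6] / [5];  Q = [1, 2, 3] / [4]
  Insert 1 (step 5): P = [1, 4, 6] / [3] / [5];  Q = [1, 2, 3] / [4] / [5]
  Insert 8 (step 6): P = [1, 4, 6, 8] / [3] / [5];  Q = [1, 2, 3, 6] / [4] / [5]
  Insert 2 (step 7): P = [1, 2, 6, 8] / [3, 4] / [5];  Q = [1, 2, 3, 6] / [4, 7] / [5]
  Insert 7 (step 8): P = [1, 2, 6, 7] / [3, 4, 8] / [5];  Q = [1, 2, 3, 6] / [4, 7, 8] / [5]
Final shape: (4, 3, 1).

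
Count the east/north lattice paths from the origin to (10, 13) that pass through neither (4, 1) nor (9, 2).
Number of paths = 1050946

Inclusion–exclusion. Total paths: C(23, 10) = 1144066. Through P₁: C(5, 4)·C(18, 6) = 92820. Through P₂: C(11, 9)·C(12, 1) = 660. Since P₁ is strictly southwest of P₂, a monotone path through both must visit P₁ then P₂; paths through both = C(5, 4)·C(6, 5)·C(12, 1) = 360. Avoid both = 1144066 − 92820 − 660 + 360 = 1050946.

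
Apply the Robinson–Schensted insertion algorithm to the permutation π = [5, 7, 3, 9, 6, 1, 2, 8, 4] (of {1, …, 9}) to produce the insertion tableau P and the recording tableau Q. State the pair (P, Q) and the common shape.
P = [1, 2, 4] / [3, 6, 8] / [5, 7, 9];  Q = [1, 2, 4] / [3, 5, 8] / [6, 7, 9];  common shape = (3, 3, 3)

Row-insert the values π_1, π_2, … into P one at a time, bumping the leftmost entry strictly greater than the inserted value down to the next row. The recording tableau Q records, in position (i, j), the step at which that cell was added to P.
  Insert 5 (step 1): P = [5];  Q = [1]
  Insert 7 (step 2): P = [5, 7];  Q = [1, 2]
  Insert 3 (step 3): P = [3, 7] / [5];  Q = [1, 2] / [3]
  Insert 9 (step 4): P = [3, 7, 9] / [5];  Q = [1, 2, 4] / [3]
  Insert 6 (step 5): P = [3, 6, 9] / [5, 7];  Q = [1, 2, 4] / [3, 5]
  Insert 1 (step 6): P = [1, 6, 9] / [3, 7] / [5];  Q = [1, 2, 4] / [3, 5] / [6]
  Insert 2 (step 7): P = [1, 2, 9] / [3, 6] / [5, 7];  Q = [1, 2, 4] / [3, 5] / [6, 7]
  Insert 8 (step 8): P = [1, 2, 8] / [3, 6, 9] / [5, 7];  Q = [1, 2, 4] / [3, 5, 8] / [6, 7]
  Insert 4 (step 9): P = [1, 2, 4] / [3, 6, 8] / [5, 7, 9];  Q = [1, 2, 4] / [3, 5, 8] / [6, 7, 9]
Final shape: (3, 3, 3).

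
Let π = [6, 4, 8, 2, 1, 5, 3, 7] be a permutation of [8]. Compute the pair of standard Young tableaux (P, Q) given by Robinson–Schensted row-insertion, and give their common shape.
P = [1, 3, 7] / [2, 5] / [4, 8] / [6];  Q = [1, 3, 8] / [2, 6] / [4, 7] / [5];  common shape = (3, 2, 2, 1)

Row-insert the values π_1, π_2, … into P one at a time, bumping the leftmost entry strictly greater than the inserted value down to the next row. The recording tableau Q records, in position (i, j), the step at which that cell was added to P.
  Insert 6 (step 1): P = [6];  Q = [1]
  Insert 4 (step 2): P = [4] / [6];  Q = [1] / [2]
  Insert 8 (step 3): P = [4, 8] / [6];  Q = [1, 3] / [2]
  Insert 2 (step 4): P = [2, 8] / [4] / [6];  Q = [1, 3] / [2] / [4]
  Insert 1 (step 5): P = [1, 8] / [2] / [4] / [6];  Q = [1, 3] / [2] / [4] / [5]
  Insert 5 (step 6): P = [1, 5] / [2, 8] / [4] / [6];  Q = [1, 3] / [2, 6] / [4] / [5]
  Insert 3 (step 7): P = [1, 3] / [2, 5] / [4, 8] / [6];  Q = [1, 3] / [2, 6] / [4, 7] / [5]
  Insert 7 (step 8): P = [1, 3, 7] / [2, 5] / [4, 8] / [6];  Q = [1, 3, 8] / [2, 6] / [4, 7] / [5]
Final shape: (3, 2, 2, 1).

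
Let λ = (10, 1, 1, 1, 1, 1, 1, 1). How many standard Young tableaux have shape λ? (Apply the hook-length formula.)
# SYT of shape (10, 1, 1, 1, 1, 1, 1, 1) = 11440

Hook-length formula: f^λ = n! / Π hook(c), product over all cells c of the Young diagram. For λ = (10, 1, 1, 1, 1, 1, 1, 1), n = 17 boxes. Hook lengths by row (left-to-right, top-to-bottom): [17, 9, 8, 7, 6, 5, 4, 3, 2, 1]; [7]; [6]; [5]; [4]; [3]; [2]; [1]. Product of hooks = 31091558400. So f^λ = 17! / 31091558400 = 355687428096000 / 31091558400 = 11440.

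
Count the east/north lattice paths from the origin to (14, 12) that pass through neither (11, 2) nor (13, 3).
Number of paths = 9632132

Inclusion–exclusion. Total paths: C(26, 14) = 9657700. Through P₁: C(13, 11)·C(13, 3) = 22308. Through P₂: C(16, 13)·C(10, 1) = 5600. Since P₁ is strictly southwest of P₂, a monotone path through both must visit P₁ then P₂; paths through both = C(13, 11)·C(3, 2)·C(10, 1) = 2340. Avoid both = 9657700 − 22308 − 5600 + 2340 = 9632132.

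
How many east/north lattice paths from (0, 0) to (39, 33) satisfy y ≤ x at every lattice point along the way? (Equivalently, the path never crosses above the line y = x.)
Number of paths = 60501085356812294082

By the reflection principle (André's argument), the number of monotone paths to (39, 33) with n ≤ m that never go above y = x is C(72, 39) − C(72, 40) = 345720487753213109040 − 285219402396400814958 = 60501085356812294082.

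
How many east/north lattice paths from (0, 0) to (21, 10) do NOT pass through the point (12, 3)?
Number of paths = 39146965

Total paths from (0, 0) to (21, 10): C(31, 21) = 44352165. Paths through (12, 3): (paths (0, 0) → (12, 3)) × (paths (12, 3) → (21, 10)) = C(15, 12) · C(16, 9) = 455 · 11440 = 5205200. Avoidance count = 44352165 − 5205200 = 39146965.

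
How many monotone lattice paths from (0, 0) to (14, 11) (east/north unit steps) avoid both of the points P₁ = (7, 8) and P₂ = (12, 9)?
Number of paths = 2153280

Inclusion–exclusion. Total paths: C(25, 14) = 4457400. Through P₁: C(15, 7)·C(10, 7) = 772200. Through P₂: C(21, 12)·C(4, 2) = 1763580. Since P₁ is strictly southwest of P₂, a monotone path through both must visit P₁ then P₂; paths through both = C(15, 7)·C(6, 5)·C(4, 2) = 231660. Avoid both = 4457400 − 772200 − 1763580 + 231660 = 2153280.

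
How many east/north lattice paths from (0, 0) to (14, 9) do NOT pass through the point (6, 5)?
Number of paths = 588500

Total paths from (0, 0) to (14, 9): C(23, 14) = 817190. Paths through (6, 5): (paths (0, 0) → (6, 5)) × (paths (6, 5) → (14, 9)) = C(11, 6) · C(12, 8) = 462 · 495 = 228690. Avoidance count = 817190 − 228690 = 588500.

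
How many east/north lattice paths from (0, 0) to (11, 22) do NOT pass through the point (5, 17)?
Number of paths = 181370412

Total paths from (0, 0) to (11, 22): C(33, 11) = 193536720. Paths through (5, 17): (paths (0, 0) → (5, 17)) × (paths (5, 17) → (11, 22)) = C(22, 5) · C(11, 6) = 26334 · 462 = 12166308. Avoidance count = 193536720 − 12166308 = 181370412.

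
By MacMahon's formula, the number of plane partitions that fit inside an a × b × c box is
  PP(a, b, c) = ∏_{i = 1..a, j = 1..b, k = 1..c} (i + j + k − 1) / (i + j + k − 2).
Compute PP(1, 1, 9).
PP(1, 1, 9) = 10

Evaluate the triple product over i = 1..1, j = 1..1, k = 1..9. The factors are (2/1) · (3/2) · (4/3) · (5/4) · (6/5) · (7/6) · (8/7) · (9/8) · … (9 factors total). The numerators and denominators telescope so the product is an integer; carrying out the multiplication exactly gives PP(1, 1, 9) = 10.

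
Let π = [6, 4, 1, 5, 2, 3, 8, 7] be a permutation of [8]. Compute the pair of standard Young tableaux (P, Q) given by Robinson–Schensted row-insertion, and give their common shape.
P = [1, 2, 3, 7] / [4, 5, 8] / [6];  Q = [1, 4, 6, 7] / [2, 5, 8] / [3];  common shape = (4, 3, 1)

Row-insert the values π_1, π_2, … into P one at a time, bumping the leftmost entry strictly greater than the inserted value down to the next row. The recording tableau Q records, in position (i, j), the step at which that cell was added to P.
  Insert 6 (step 1): P = [6];  Q = [1]
  Insert 4 (step 2): P = [4] / [6];  Q = [1] / [2]
  Insert 1 (step 3): P = [1] / [4] / [6];  Q = [1] / [2] / [3]
  Insert 5 (step 4): P = [1, 5] / [4] / [6];  Q = [1, 4] / [2] / [3]
  Insert 2 (step 5): P = [1, 2] / [4, 5] / [6];  Q = [1, 4] / [2, 5] / [3]
  Insert 3 (step 6): P = [1, 2, 3] / [4, 5] / [6];  Q = [1, 4, 6] / [2, 5] / [3]
  Insert 8 (step 7): P = [1, 2, 3, 8] / [4, 5] / [6];  Q = [1, 4, 6, 7] / [2, 5] / [3]
  Insert 7 (step 8): P = [1, 2, 3, 7] / [4, 5, 8] / [6];  Q = [1, 4, 6, 7] / [2, 5, 8] / [3]
Final shape: (4, 3, 1).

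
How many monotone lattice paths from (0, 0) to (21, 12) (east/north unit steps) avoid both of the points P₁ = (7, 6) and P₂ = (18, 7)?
Number of paths = 262539112

Inclusion–exclusion. Total paths: C(33, 21) = 354817320. Through P₁: C(13, 7)·C(20, 14) = 66512160. Through P₂: C(25, 18)·C(8, 3) = 26919200. Since P₁ is strictly southwest of P₂, a monotone path through both must visit P₁ then P₂; paths through both = C(13, 7)·C(12, 11)·C(8, 3) = 1153152. Avoid both = 354817320 − 66512160 − 26919200 + 1153152 = 262539112.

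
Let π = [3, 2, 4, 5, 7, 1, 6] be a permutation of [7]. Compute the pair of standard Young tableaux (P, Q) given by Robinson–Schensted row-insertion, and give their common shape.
P = [1, 4, 5, 6] / [2, 7] / [3];  Q = [1, 3, 4, 5] / [2, 7] / [6];  common shape = (4, 2, 1)

Row-insert the values π_1, π_2, … into P one at a time, bumping the leftmost entry strictly greater than the inserted value down to the next row. The recording tableau Q records, in position (i, j), the step at which that cell was added to P.
  Insert 3 (step 1): P = [3];  Q = [1]
  Insert 2 (step 2): P = [2] / [3];  Q = [1] / [2]
  Insert 4 (step 3): P = [2, 4] / [3];  Q = [1, 3] / [2]
  Insert 5 (step 4): P = [2, 4, 5] / [3];  Q = [1, 3, 4] / [2]
  Insert 7 (step 5): P = [2, 4, 5, 7] / [3];  Q = [1, 3, 4, 5] / [2]
  Insert 1 (step 6): P = [1, 4, 5, 7] / [2] / [3];  Q = [1, 3, 4, 5] / [2] / [6]
  Insert 6 (step 7): P = [1, 4, 5, 6] / [2, 7] / [3];  Q = [1, 3, 4, 5] / [2, 7] / [6]
Final shape: (4, 2, 1).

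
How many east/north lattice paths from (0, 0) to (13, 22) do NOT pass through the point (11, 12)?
Number of paths = 1387100652

Total paths from (0, 0) to (13, 22): C(35, 13) = 1476337800. Paths through (11, 12): (paths (0, 0) → (11, 12)) × (paths (11, 12) → (13, 22)) = C(23, 11) · C(12, 2) = 1352078 · 66 = 89237148. Avoidance count = 1476337800 − 89237148 = 1387100652.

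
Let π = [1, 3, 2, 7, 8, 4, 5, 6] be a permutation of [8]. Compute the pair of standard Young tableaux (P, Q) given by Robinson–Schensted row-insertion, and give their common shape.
P = [1, 2, 4, 5, 6] / [3, 7, 8];  Q = [1, 2, 4, 5, 8] / [3, 6, 7];  common shape = (5, 3)

Row-insert the values π_1, π_2, … into P one at a time, bumping the leftmost entry strictly greater than the inserted value down to the next row. The recording tableau Q records, in position (i, j), the step at which that cell was added to P.
  Insert 1 (step 1): P = [1];  Q = [1]
  Insert 3 (step 2): P = [1, 3];  Q = [1, 2]
  Insert 2 (step 3): P = [1, 2] / [3];  Q = [1, 2] / [3]
  Insert 7 (step 4): P = [1, 2, 7] / [3];  Q = [1, 2, 4] / [3]
  Insert 8 (step 5): P = [1, 2, 7, 8] / [3];  Q = [1, 2, 4, 5] / [3]
  Insert 4 (step 6): P = [1, 2, 4, 8] / [3, 7];  Q = [1, 2, 4, 5] / [3, 6]
  Insert 5 (step 7): P = [1, 2, 4, 5] / [3, 7, 8];  Q = [1, 2, 4, 5] / [3, 6, 7]
  Insert 6 (step 8): P = [1, 2, 4, 5, 6] / [3, 7, 8];  Q = [1, 2, 4, 5, 8] / [3, 6, 7]
Final shape: (5, 3).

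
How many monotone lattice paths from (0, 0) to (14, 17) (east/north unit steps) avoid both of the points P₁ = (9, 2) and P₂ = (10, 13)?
Number of paths = 184291385

Inclusion–exclusion. Total paths: C(31, 14) = 265182525. Through P₁: C(11, 9)·C(20, 5) = 852720. Through P₂: C(23, 10)·C(8, 4) = 80084620. Since P₁ is strictly southwest of P₂, a monotone path through both must visit P₁ then P₂; paths through both = C(11, 9)·C(12, 1)·C(8, 4) = 46200. Avoid both = 265182525 − 852720 − 80084620 + 46200 = 184291385.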